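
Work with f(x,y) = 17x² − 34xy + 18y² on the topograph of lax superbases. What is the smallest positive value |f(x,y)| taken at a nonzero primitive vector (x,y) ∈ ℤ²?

translate: b→0 (≡-34 mod 34), so (17,-34,18)→(17,0,1)
flip: (17,0,1)→(1,0,17)
reduced (well bottom): (1,0,17) with a≤c, −a<b≤a
well minimum = a = 1

1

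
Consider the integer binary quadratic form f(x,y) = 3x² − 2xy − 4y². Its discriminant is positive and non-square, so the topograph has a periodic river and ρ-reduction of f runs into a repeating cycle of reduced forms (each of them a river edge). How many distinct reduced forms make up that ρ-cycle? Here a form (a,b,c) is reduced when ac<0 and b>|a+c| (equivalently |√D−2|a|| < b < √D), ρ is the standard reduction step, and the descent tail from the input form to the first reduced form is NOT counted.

D = 52, ⌊√D⌋ = 7
descent: ρ → (-4,2,3)  [lands on river]
river: ρ → (3,4,-3)
river: ρ → (-3,2,4)
river: ρ → (4,6,-1)
river: ρ → (-1,6,4)
river: ρ → (4,2,-3)
river: ρ → (-3,4,3)
river: ρ → (3,2,-4)
river: ρ → (-4,6,1)
river: ρ → (1,6,-4)
ρ-cycle length = 10 (tail of 1 descent step not counted)

10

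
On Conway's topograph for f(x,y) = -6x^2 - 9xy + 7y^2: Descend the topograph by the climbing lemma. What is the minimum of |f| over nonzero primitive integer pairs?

descent: ρ → (7,9,-6)  [lands on river]
river: ρ → (-6,15,1)
river: ρ → (1,15,-6)
river: ρ → (-6,9,7)
river: ρ → (7,5,-8)
river: ρ → (-8,11,4)
river: ρ → (4,13,-5)
river: ρ → (-5,7,10)
river: ρ → (10,13,-2)
river: ρ → (-2,15,3)
river: ρ → (3,15,-2)
river: ρ → (-2,13,10)
river: ρ → (10,7,-5)
river: ρ → (-5,13,4)
river: ρ → (4,11,-8)
river: ρ → (-8,5,7)
closes: descent 1, river 16
min |a| on river = 1

1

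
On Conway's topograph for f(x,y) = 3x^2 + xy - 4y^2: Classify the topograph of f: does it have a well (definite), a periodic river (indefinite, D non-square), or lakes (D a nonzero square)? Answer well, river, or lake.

D = b²−4ac = 1² − 4·3·(-4) = 49
D = 7² is a perfect square ⇒ form factors over ℤ ⇒ lakes

lake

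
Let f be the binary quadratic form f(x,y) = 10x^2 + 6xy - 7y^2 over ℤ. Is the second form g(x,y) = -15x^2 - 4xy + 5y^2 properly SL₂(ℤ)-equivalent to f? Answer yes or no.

D₁ = 316, D₂ = 316
river cycle of f (length 6): (-7, 8, 9), (9, 10, -6), (-6, 14, 5), (5, 16, -3), (-3, 14, 10), (10, 6, -7)
river cycle of g (length 6): (5, 14, -6), (-6, 10, 9), (9, 8, -7), (-7, 6, 10), (10, 14, -3), (-3, 16, 5)
cycles differ ⇒ inequivalent

no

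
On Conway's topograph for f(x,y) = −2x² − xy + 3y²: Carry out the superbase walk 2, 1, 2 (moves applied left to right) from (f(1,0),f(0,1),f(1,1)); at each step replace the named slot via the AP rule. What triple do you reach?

start (-2,3,0) = (f(1,0),f(0,1),f(1,1))
replace slot 2: 2·((-2)+0) − 3 = -7 → (-2,-7,0)
replace slot 1: 2·((-7)+0) − (-2) = -12 → (-12,-7,0)
replace slot 2: 2·((-12)+0) − (-7) = -17 → (-12,-17,0)

-12,-17,0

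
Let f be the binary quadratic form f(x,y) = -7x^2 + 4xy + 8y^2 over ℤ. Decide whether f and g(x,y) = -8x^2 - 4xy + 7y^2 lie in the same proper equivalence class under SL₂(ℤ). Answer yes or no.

D₁ = 240, D₂ = 240
river cycle of f (length 6): (8, 12, -3), (-3, 12, 8), (8, 4, -7), (-7, 10, 5), (5, 10, -7), (-7, 4, 8)
river cycle of g (length 6): (7, 4, -8), (-8, 12, 3), (3, 12, -8), (-8, 4, 7), (7, 10, -5), (-5, 10, 7)
cycles differ ⇒ inequivalent

no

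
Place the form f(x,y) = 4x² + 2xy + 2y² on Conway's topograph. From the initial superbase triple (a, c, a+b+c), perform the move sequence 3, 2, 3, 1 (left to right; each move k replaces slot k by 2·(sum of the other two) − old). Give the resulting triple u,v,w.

start (4,2,8) = (f(1,0),f(0,1),f(1,1))
replace slot 3: 2·(4+2) − 8 = 4 → (4,2,4)
replace slot 2: 2·(4+4) − 2 = 14 → (4,14,4)
replace slot 3: 2·(4+14) − 4 = 32 → (4,14,32)
replace slot 1: 2·(14+32) − 4 = 88 → (88,14,32)

88,14,32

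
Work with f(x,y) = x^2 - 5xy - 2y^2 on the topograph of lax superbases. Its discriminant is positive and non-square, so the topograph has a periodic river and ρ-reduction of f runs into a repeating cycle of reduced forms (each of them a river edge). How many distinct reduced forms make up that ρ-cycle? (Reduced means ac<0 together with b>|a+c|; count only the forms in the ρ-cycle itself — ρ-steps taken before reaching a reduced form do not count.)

D = 33, ⌊√D⌋ = 5
descent: ρ → (-2,5,1)  [lands on river]
river: ρ → (1,5,-2)
river: ρ → (-2,3,3)
river: ρ → (3,3,-2)
ρ-cycle length = 4 (tail of 1 descent step not counted)

4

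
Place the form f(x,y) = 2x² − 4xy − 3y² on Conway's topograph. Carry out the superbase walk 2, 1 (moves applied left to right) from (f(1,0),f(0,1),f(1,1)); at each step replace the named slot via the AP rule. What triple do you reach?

start (2,-3,-5) = (f(1,0),f(0,1),f(1,1))
replace slot 2: 2·(2+(-5)) − (-3) = -3 → (2,-3,-5)
replace slot 1: 2·((-3)+(-5)) − 2 = -18 → (-18,-3,-5)

-18,-3,-5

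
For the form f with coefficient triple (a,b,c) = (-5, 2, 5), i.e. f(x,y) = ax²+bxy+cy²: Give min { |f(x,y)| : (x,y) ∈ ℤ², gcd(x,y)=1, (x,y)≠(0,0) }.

river: ρ → (5,8,-2)
river: ρ → (-2,8,5)
river: ρ → (5,2,-5)
river: ρ → (-5,8,2)
river: ρ → (2,8,-5)
river: ρ → (-5,2,5)
closes: descent 0, river 6
min |a| on river = 2

2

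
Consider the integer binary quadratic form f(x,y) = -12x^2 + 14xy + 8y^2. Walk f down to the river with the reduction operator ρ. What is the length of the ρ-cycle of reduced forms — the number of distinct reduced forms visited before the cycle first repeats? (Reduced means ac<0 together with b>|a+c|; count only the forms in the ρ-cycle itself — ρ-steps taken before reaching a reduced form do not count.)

D = 580, ⌊√D⌋ = 24
river: ρ → (8,18,-8)
river: ρ → (-8,14,12)
river: ρ → (12,10,-10)
river: ρ → (-10,10,12)
river: ρ → (12,14,-8)
river: ρ → (-8,18,8)
river: ρ → (8,14,-12)
river: ρ → (-12,10,10)
river: ρ → (10,10,-12)
river: ρ → (-12,14,8)
ρ-cycle length = 10 (tail of 0 descent steps not counted)

10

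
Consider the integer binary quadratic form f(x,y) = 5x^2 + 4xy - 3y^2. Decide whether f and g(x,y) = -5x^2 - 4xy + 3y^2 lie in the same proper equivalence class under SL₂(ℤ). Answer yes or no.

D₁ = 76, D₂ = 76
river cycle of f (length 6): (-3, 8, 1), (1, 8, -3), (-3, 4, 5), (5, 6, -2), (-2, 6, 5), (5, 4, -3)
river cycle of g (length 6): (3, 4, -5), (-5, 6, 2), (2, 6, -5), (-5, 4, 3), (3, 8, -1), (-1, 8, 3)
cycles differ ⇒ inequivalent

no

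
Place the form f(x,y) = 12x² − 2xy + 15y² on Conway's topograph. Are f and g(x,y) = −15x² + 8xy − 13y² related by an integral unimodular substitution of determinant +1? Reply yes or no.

D₁ = -716, D₂ = -716
f: reduced (well bottom): (12,-2,15) with a≤c, −a<b≤a
g is negative-definite; reduce −g:
−g: flip: (15,-8,13)→(13,8,15)
−g: reduced (well bottom): (13,8,15) with a≤c, −a<b≤a
flip sign back: reduced form of g is (-13,-8,-15)
reduced forms (12, -2, 15) vs (-13, -8, -15) ⇒ inequivalent

no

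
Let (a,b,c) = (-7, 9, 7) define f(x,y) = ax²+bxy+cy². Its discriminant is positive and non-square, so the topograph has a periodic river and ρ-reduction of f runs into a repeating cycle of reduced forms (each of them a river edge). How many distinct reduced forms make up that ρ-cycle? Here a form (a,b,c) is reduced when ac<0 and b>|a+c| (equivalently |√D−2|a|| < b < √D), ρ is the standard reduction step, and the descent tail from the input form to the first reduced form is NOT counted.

D = 277, ⌊√D⌋ = 16
river: ρ → (7,5,-9)
river: ρ → (-9,13,3)
river: ρ → (3,11,-13)
river: ρ → (-13,15,1)
river: ρ → (1,15,-13)
river: ρ → (-13,11,3)
river: ρ → (3,13,-9)
river: ρ → (-9,5,7)
river: ρ → (7,9,-7)
river: ρ → (-7,5,9)
river: ρ → (9,13,-3)
river: ρ → (-3,11,13)
river: ρ → (13,15,-1)
river: ρ → (-1,15,13)
river: ρ → (13,11,-3)
river: ρ → (-3,13,9)
river: ρ → (9,5,-7)
river: ρ → (-7,9,7)
ρ-cycle length = 18 (tail of 0 descent steps not counted)

18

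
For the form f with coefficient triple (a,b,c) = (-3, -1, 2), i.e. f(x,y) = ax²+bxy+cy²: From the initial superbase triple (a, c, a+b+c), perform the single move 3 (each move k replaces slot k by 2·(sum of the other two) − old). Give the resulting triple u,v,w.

start (-3,2,-2) = (f(1,0),f(0,1),f(1,1))
replace slot 3: 2·((-3)+2) − (-2) = 0 → (-3,2,0)

-3,2,0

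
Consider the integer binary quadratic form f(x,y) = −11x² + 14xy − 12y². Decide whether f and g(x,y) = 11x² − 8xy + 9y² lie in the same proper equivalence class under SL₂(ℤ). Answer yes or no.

D₁ = -332, D₂ = -332
f is negative-definite; reduce −f:
−f: translate: b→8 (≡-14 mod 22), so (11,-14,12)→(11,8,9)
−f: flip: (11,8,9)→(9,-8,11)
−f: reduced (well bottom): (9,-8,11) with a≤c, −a<b≤a
flip sign back: reduced form of f is (-9,8,-11)
g: flip: (11,-8,9)→(9,8,11)
g: reduced (well bottom): (9,8,11) with a≤c, −a<b≤a
reduced forms (-9, 8, -11) vs (9, 8, 11) ⇒ inequivalent

no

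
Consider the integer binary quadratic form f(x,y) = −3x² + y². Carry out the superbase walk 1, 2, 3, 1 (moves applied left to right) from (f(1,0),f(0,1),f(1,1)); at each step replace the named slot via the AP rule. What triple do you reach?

start (-3,1,-2) = (f(1,0),f(0,1),f(1,1))
replace slot 1: 2·(1+(-2)) − (-3) = 1 → (1,1,-2)
replace slot 2: 2·(1+(-2)) − 1 = -3 → (1,-3,-2)
replace slot 3: 2·(1+(-3)) − (-2) = -2 → (1,-3,-2)
replace slot 1: 2·((-3)+(-2)) − 1 = -11 → (-11,-3,-2)

-11,-3,-2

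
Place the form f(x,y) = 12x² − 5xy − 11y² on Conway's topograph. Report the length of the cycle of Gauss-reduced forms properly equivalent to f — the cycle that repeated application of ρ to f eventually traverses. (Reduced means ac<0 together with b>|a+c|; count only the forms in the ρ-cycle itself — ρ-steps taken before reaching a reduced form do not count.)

D = 553, ⌊√D⌋ = 23
descent: ρ → (-11,5,12)  [lands on river]
river: ρ → (12,19,-4)
river: ρ → (-4,21,7)
river: ρ → (7,21,-4)
river: ρ → (-4,19,12)
river: ρ → (12,5,-11)
river: ρ → (-11,17,6)
river: ρ → (6,19,-8)
river: ρ → (-8,13,12)
river: ρ → (12,11,-9)
river: ρ → (-9,7,14)
river: ρ → (14,21,-2)
river: ρ → (-2,23,3)
river: ρ → (3,19,-16)
river: ρ → (-16,13,6)
river: ρ → (6,23,-1)
river: ρ → (-1,23,6)
river: ρ → (6,13,-16)
river: ρ → (-16,19,3)
river: ρ → (3,23,-2)
river: ρ → (-2,21,14)
river: ρ → (14,7,-9)
river: ρ → (-9,11,12)
river: ρ → (12,13,-8)
river: ρ → (-8,19,6)
river: ρ → (6,17,-11)
ρ-cycle length = 26 (tail of 1 descent step not counted)

26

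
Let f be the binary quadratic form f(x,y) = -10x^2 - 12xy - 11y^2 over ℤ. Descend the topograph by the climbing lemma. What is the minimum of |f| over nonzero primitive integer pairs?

translate: b→-8 (≡12 mod 20), so (10,12,11)→(10,-8,9)
flip: (10,-8,9)→(9,8,10)
reduced (well bottom): (9,8,10) with a≤c, −a<b≤a
well minimum |f| = |-9| = 9 (negative-definite)

9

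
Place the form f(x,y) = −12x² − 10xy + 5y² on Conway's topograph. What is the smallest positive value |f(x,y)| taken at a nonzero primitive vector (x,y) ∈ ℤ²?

descent: ρ → (5,10,-12)  [lands on river]
river: ρ → (-12,14,3)
river: ρ → (3,16,-7)
river: ρ → (-7,12,7)
river: ρ → (7,16,-3)
river: ρ → (-3,14,12)
river: ρ → (12,10,-5)
river: ρ → (-5,10,12)
river: ρ → (12,14,-3)
river: ρ → (-3,16,7)
river: ρ → (7,12,-7)
river: ρ → (-7,16,3)
river: ρ → (3,14,-12)
river: ρ → (-12,10,5)
closes: descent 1, river 14
min |a| on river = 3

3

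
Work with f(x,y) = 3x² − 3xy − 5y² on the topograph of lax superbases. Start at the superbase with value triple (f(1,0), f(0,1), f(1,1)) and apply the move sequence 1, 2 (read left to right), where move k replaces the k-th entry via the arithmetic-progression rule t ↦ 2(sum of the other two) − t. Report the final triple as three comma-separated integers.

start (3,-5,-5) = (f(1,0),f(0,1),f(1,1))
replace slot 1: 2·((-5)+(-5)) − 3 = -23 → (-23,-5,-5)
replace slot 2: 2·((-23)+(-5)) − (-5) = -51 → (-23,-51,-5)

-23,-51,-5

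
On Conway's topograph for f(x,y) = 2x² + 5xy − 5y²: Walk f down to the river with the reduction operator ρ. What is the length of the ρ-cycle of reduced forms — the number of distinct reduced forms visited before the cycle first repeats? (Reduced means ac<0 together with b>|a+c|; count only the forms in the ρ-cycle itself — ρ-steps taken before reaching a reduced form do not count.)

D = 65, ⌊√D⌋ = 8
river: ρ → (-5,5,2)
river: ρ → (2,7,-2)
river: ρ → (-2,5,5)
river: ρ → (5,5,-2)
river: ρ → (-2,7,2)
river: ρ → (2,5,-5)
ρ-cycle length = 6 (tail of 0 descent steps not counted)

6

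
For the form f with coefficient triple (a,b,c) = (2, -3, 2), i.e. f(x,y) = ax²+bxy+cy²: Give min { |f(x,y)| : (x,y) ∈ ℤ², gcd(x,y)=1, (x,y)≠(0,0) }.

translate: b→1 (≡-3 mod 4), so (2,-3,2)→(2,1,1)
flip: (2,1,1)→(1,-1,2)
translate: b→1 (≡-1 mod 2), so (1,-1,2)→(1,1,2)
reduced (well bottom): (1,1,2) with a≤c, −a<b≤a
well minimum = a = 1

1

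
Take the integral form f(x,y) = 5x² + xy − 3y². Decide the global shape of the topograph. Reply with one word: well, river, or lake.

D = b²−4ac = 1² − 4·5·(-3) = 61
D > 0 non-square ⇒ indefinite ⇒ periodic river

river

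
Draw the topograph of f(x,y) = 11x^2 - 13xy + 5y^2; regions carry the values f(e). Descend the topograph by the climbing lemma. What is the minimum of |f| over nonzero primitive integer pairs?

translate: b→9 (≡-13 mod 22), so (11,-13,5)→(11,9,3)
flip: (11,9,3)→(3,-9,11)
translate: b→3 (≡-9 mod 6), so (3,-9,11)→(3,3,5)
reduced (well bottom): (3,3,5) with a≤c, −a<b≤a
well minimum = a = 3

3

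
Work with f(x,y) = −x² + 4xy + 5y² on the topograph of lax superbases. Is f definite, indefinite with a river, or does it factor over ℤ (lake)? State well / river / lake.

D = b²−4ac = 4² − 4·(-1)·5 = 36
D = 6² is a perfect square ⇒ form factors over ℤ ⇒ lakes

lake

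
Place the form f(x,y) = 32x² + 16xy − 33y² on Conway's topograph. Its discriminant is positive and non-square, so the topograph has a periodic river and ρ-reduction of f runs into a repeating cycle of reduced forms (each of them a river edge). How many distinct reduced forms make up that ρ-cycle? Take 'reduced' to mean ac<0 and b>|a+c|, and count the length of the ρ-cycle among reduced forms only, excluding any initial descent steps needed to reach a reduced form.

D = 4480, ⌊√D⌋ = 66
river: ρ → (-33,50,15)
river: ρ → (15,40,-48)
river: ρ → (-48,56,7)
river: ρ → (7,56,-48)
river: ρ → (-48,40,15)
river: ρ → (15,50,-33)
river: ρ → (-33,16,32)
river: ρ → (32,48,-17)
river: ρ → (-17,54,23)
river: ρ → (23,38,-33)
river: ρ → (-33,28,28)
river: ρ → (28,28,-33)
river: ρ → (-33,38,23)
river: ρ → (23,54,-17)
river: ρ → (-17,48,32)
river: ρ → (32,16,-33)
ρ-cycle length = 16 (tail of 0 descent steps not counted)

16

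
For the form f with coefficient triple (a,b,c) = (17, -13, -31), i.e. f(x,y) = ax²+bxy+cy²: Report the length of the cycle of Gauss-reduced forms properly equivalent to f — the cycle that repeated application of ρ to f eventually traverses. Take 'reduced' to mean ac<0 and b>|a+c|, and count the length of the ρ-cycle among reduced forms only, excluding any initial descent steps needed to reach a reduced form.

D = 2277, ⌊√D⌋ = 47
descent: ρ → (-31,13,17)
descent: ρ → (17,21,-27)  [lands on river]
river: ρ → (-27,33,11)
river: ρ → (11,33,-27)
river: ρ → (-27,21,17)
river: ρ → (17,47,-1)
river: ρ → (-1,47,17)
ρ-cycle length = 6 (tail of 2 descent steps not counted)

6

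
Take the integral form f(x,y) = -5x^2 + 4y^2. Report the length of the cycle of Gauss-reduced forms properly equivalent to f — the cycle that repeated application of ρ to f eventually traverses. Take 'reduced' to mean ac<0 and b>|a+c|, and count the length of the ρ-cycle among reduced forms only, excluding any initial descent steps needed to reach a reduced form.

D = 80, ⌊√D⌋ = 8
descent: ρ → (4,8,-1)  [lands on river]
river: ρ → (-1,8,4)
ρ-cycle length = 2 (tail of 1 descent step not counted)

2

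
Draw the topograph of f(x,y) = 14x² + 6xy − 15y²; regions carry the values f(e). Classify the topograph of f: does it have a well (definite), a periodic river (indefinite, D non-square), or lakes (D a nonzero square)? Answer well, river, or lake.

D = b²−4ac = 6² − 4·14·(-15) = 876
D > 0 non-square ⇒ indefinite ⇒ periodic river

river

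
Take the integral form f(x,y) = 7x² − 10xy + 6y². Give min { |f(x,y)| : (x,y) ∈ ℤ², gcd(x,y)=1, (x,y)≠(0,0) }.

translate: b→4 (≡-10 mod 14), so (7,-10,6)→(7,4,3)
flip: (7,4,3)→(3,-4,7)
translate: b→2 (≡-4 mod 6), so (3,-4,7)→(3,2,6)
reduced (well bottom): (3,2,6) with a≤c, −a<b≤a
well minimum = a = 3

3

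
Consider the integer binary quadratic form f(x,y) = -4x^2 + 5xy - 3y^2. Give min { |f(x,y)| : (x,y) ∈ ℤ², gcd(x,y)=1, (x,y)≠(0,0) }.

translate: b→3 (≡-5 mod 8), so (4,-5,3)→(4,3,2)
flip: (4,3,2)→(2,-3,4)
translate: b→1 (≡-3 mod 4), so (2,-3,4)→(2,1,3)
reduced (well bottom): (2,1,3) with a≤c, −a<b≤a
well minimum |f| = |-2| = 2 (negative-definite)

2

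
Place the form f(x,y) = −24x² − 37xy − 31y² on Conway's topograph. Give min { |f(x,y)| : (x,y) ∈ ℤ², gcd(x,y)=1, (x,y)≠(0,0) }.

translate: b→-11 (≡37 mod 48), so (24,37,31)→(24,-11,18)
flip: (24,-11,18)→(18,11,24)
reduced (well bottom): (18,11,24) with a≤c, −a<b≤a
well minimum |f| = |-18| = 18 (negative-definite)

18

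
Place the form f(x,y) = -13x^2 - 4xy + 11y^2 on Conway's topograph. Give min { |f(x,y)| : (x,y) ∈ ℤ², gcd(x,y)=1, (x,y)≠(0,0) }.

descent: ρ → (11,4,-13)  [lands on river]
river: ρ → (-13,22,2)
river: ρ → (2,22,-13)
river: ρ → (-13,4,11)
river: ρ → (11,18,-6)
river: ρ → (-6,18,11)
closes: descent 1, river 6
min |a| on river = 2

2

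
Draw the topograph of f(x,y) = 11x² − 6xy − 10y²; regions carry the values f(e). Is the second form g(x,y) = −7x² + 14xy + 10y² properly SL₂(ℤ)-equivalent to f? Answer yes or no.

D₁ = 476, D₂ = 476
river cycle of f (length 8): (-10, 6, 11), (11, 16, -5), (-5, 14, 14), (14, 14, -5), (-5, 16, 11), (11, 6, -10), (-10, 14, 7), (7, 14, -10)
river cycle of g (length 8): (10, 6, -11), (-11, 16, 5), (5, 14, -14), (-14, 14, 5), (5, 16, -11), (-11, 6, 10), (10, 14, -7), (-7, 14, 10)
cycles differ ⇒ inequivalent

no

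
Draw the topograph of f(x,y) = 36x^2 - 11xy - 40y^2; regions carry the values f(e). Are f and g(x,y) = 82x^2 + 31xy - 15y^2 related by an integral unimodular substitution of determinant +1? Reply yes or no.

D₁ = 5881, D₂ = 5881
river cycle of f (length 258): (-40, 11, 36), (36, 61, -15), (-15, 59, 40), (40, 21, -34), (-34, 47, 27), (27, 61, -20), (-20, 59, 30), (30, 61, -18), (-18, 47, 51), (51, 55, -14), … (248 more)
river cycle of g (length 258): (-15, 59, 40), (40, 21, -34), (-34, 47, 27), (27, 61, -20), (-20, 59, 30), (30, 61, -18), (-18, 47, 51), (51, 55, -14), (-14, 57, 47), (47, 37, -24), … (248 more)
cycles coincide ⇒ equivalent

yes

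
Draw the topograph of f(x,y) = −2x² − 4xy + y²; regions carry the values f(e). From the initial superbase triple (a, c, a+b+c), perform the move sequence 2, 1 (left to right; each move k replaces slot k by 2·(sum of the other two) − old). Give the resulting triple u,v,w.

start (-2,1,-5) = (f(1,0),f(0,1),f(1,1))
replace slot 2: 2·((-2)+(-5)) − 1 = -15 → (-2,-15,-5)
replace slot 1: 2·((-15)+(-5)) − (-2) = -38 → (-38,-15,-5)

-38,-15,-5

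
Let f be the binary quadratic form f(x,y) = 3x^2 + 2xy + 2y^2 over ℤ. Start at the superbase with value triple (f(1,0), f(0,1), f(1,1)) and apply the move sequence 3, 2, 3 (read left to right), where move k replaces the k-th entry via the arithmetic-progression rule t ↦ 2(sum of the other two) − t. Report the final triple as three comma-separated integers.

start (3,2,7) = (f(1,0),f(0,1),f(1,1))
replace slot 3: 2·(3+2) − 7 = 3 → (3,2,3)
replace slot 2: 2·(3+3) − 2 = 10 → (3,10,3)
replace slot 3: 2·(3+10) − 3 = 23 → (3,10,23)

3,10,23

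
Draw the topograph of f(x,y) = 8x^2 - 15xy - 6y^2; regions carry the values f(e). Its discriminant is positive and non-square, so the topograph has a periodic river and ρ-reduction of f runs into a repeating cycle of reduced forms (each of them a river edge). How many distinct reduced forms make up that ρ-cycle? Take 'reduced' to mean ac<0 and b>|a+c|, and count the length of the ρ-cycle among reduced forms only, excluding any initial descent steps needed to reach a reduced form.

D = 417, ⌊√D⌋ = 20
descent: ρ → (-6,15,8)  [lands on river]
river: ρ → (8,17,-4)
river: ρ → (-4,15,12)
river: ρ → (12,9,-7)
river: ρ → (-7,19,2)
river: ρ → (2,17,-16)
river: ρ → (-16,15,3)
river: ρ → (3,15,-16)
river: ρ → (-16,17,2)
river: ρ → (2,19,-7)
river: ρ → (-7,9,12)
river: ρ → (12,15,-4)
river: ρ → (-4,17,8)
river: ρ → (8,15,-6)
river: ρ → (-6,9,14)
river: ρ → (14,19,-1)
river: ρ → (-1,19,14)
river: ρ → (14,9,-6)
ρ-cycle length = 18 (tail of 1 descent step not counted)

18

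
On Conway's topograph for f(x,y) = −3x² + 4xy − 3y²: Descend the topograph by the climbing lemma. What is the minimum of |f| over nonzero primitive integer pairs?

translate: b→2 (≡-4 mod 6), so (3,-4,3)→(3,2,2)
flip: (3,2,2)→(2,-2,3)
translate: b→2 (≡-2 mod 4), so (2,-2,3)→(2,2,3)
reduced (well bottom): (2,2,3) with a≤c, −a<b≤a
well minimum |f| = |-2| = 2 (negative-definite)

2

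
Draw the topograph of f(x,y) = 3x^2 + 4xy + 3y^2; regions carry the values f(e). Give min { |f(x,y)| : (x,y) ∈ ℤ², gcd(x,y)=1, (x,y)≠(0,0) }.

translate: b→-2 (≡4 mod 6), so (3,4,3)→(3,-2,2)
flip: (3,-2,2)→(2,2,3)
reduced (well bottom): (2,2,3) with a≤c, −a<b≤a
well minimum = a = 2

2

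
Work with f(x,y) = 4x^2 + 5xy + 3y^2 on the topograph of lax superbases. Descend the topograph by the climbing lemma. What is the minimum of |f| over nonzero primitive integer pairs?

translate: b→-3 (≡5 mod 8), so (4,5,3)→(4,-3,2)
flip: (4,-3,2)→(2,3,4)
translate: b→-1 (≡3 mod 4), so (2,3,4)→(2,-1,3)
reduced (well bottom): (2,-1,3) with a≤c, −a<b≤a
well minimum = a = 2

2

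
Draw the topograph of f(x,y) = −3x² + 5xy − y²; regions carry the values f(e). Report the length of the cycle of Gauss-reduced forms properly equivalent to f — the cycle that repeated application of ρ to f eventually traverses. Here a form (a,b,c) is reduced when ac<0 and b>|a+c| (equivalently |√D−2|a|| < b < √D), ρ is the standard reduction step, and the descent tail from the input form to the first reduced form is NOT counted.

D = 13, ⌊√D⌋ = 3
descent: ρ → (-1,3,1)  [lands on river]
river: ρ → (1,3,-1)
ρ-cycle length = 2 (tail of 1 descent step not counted)

2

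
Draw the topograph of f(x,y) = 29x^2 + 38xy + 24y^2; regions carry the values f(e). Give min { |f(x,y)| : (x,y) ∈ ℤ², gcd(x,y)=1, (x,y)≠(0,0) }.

translate: b→-20 (≡38 mod 58), so (29,38,24)→(29,-20,15)
flip: (29,-20,15)→(15,20,29)
translate: b→-10 (≡20 mod 30), so (15,20,29)→(15,-10,24)
reduced (well bottom): (15,-10,24) with a≤c, −a<b≤a
well minimum = a = 15

15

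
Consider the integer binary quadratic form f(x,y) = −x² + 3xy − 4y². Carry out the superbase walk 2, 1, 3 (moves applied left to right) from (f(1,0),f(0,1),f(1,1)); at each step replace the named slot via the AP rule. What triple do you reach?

start (-1,-4,-2) = (f(1,0),f(0,1),f(1,1))
replace slot 2: 2·((-1)+(-2)) − (-4) = -2 → (-1,-2,-2)
replace slot 1: 2·((-2)+(-2)) − (-1) = -7 → (-7,-2,-2)
replace slot 3: 2·((-7)+(-2)) − (-2) = -16 → (-7,-2,-16)

-7,-2,-16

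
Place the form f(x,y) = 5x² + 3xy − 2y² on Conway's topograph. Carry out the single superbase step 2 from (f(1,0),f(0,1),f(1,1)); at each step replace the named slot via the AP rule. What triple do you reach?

start (5,-2,6) = (f(1,0),f(0,1),f(1,1))
replace slot 2: 2·(5+6) − (-2) = 24 → (5,24,6)

5,24,6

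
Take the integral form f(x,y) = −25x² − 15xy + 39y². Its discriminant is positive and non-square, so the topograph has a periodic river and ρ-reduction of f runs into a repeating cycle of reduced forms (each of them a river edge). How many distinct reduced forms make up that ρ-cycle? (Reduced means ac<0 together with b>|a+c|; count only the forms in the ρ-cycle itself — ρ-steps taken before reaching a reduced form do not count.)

D = 4125, ⌊√D⌋ = 64
descent: ρ → (39,15,-25)  [lands on river]
river: ρ → (-25,35,29)
river: ρ → (29,23,-31)
river: ρ → (-31,39,21)
river: ρ → (21,45,-25)
river: ρ → (-25,55,11)
river: ρ → (11,55,-25)
river: ρ → (-25,45,21)
river: ρ → (21,39,-31)
river: ρ → (-31,23,29)
river: ρ → (29,35,-25)
river: ρ → (-25,15,39)
river: ρ → (39,63,-1)
river: ρ → (-1,63,39)
ρ-cycle length = 14 (tail of 1 descent step not counted)

14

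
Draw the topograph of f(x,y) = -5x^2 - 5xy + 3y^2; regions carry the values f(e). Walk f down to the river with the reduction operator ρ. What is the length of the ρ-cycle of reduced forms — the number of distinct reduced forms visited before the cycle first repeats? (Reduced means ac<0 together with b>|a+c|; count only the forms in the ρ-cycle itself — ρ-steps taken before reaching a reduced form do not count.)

D = 85, ⌊√D⌋ = 9
descent: ρ → (3,5,-5)  [lands on river]
river: ρ → (-5,5,3)
river: ρ → (3,7,-3)
river: ρ → (-3,5,5)
river: ρ → (5,5,-3)
river: ρ → (-3,7,3)
ρ-cycle length = 6 (tail of 1 descent step not counted)

6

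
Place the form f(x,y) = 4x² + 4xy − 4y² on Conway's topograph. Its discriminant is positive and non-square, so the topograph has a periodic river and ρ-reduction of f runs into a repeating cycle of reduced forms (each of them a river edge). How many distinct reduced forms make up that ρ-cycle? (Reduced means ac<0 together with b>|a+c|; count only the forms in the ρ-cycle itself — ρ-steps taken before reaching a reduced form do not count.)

D = 80, ⌊√D⌋ = 8
river: ρ → (-4,4,4)
river: ρ → (4,4,-4)
ρ-cycle length = 2 (tail of 0 descent steps not counted)

2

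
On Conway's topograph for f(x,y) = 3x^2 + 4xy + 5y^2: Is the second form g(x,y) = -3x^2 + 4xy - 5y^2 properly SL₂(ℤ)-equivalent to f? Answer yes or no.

D₁ = -44, D₂ = -44
f: translate: b→-2 (≡4 mod 6), so (3,4,5)→(3,-2,4)
f: reduced (well bottom): (3,-2,4) with a≤c, −a<b≤a
g is negative-definite; reduce −g:
−g: translate: b→2 (≡-4 mod 6), so (3,-4,5)→(3,2,4)
−g: reduced (well bottom): (3,2,4) with a≤c, −a<b≤a
flip sign back: reduced form of g is (-3,-2,-4)
reduced forms (3, -2, 4) vs (-3, -2, -4) ⇒ inequivalent

no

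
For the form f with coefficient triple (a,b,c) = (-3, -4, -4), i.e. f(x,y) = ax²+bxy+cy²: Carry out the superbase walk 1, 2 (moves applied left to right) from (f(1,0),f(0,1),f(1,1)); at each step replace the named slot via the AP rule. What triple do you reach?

start (-3,-4,-11) = (f(1,0),f(0,1),f(1,1))
replace slot 1: 2·((-4)+(-11)) − (-3) = -27 → (-27,-4,-11)
replace slot 2: 2·((-27)+(-11)) − (-4) = -72 → (-27,-72,-11)

-27,-72,-11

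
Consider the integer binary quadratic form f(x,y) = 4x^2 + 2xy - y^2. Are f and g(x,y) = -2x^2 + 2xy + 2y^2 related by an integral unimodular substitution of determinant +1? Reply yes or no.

D₁ = 20, D₂ = 20
river cycle of f (length 2): (-1, 4, 1), (1, 4, -1)
river cycle of g (length 2): (2, 2, -2), (-2, 2, 2)
cycles differ ⇒ inequivalent

no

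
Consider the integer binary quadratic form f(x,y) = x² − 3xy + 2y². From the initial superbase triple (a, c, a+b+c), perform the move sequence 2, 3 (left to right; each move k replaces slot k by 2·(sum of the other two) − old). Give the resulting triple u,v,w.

start (1,2,0) = (f(1,0),f(0,1),f(1,1))
replace slot 2: 2·(1+0) − 2 = 0 → (1,0,0)
replace slot 3: 2·(1+0) − 0 = 2 → (1,0,2)

1,0,2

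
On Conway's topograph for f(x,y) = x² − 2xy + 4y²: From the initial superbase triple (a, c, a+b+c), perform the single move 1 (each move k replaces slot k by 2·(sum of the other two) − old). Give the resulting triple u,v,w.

start (1,4,3) = (f(1,0),f(0,1),f(1,1))
replace slot 1: 2·(4+3) − 1 = 13 → (13,4,3)

13,4,3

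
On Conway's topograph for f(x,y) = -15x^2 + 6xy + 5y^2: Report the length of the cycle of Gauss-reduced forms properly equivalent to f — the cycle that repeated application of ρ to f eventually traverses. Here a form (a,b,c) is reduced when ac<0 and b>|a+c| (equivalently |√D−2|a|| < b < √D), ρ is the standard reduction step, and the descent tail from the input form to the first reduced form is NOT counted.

D = 336, ⌊√D⌋ = 18
descent: ρ → (5,14,-7)  [lands on river]
river: ρ → (-7,14,5)
river: ρ → (5,16,-4)
river: ρ → (-4,16,5)
ρ-cycle length = 4 (tail of 1 descent step not counted)

4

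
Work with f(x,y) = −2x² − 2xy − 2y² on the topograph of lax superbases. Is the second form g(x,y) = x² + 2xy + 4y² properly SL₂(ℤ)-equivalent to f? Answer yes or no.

D₁ = -12, D₂ = -12
f is negative-definite; reduce −f:
−f: reduced (well bottom): (2,2,2) with a≤c, −a<b≤a
flip sign back: reduced form of f is (-2,-2,-2)
g: translate: b→0 (≡2 mod 2), so (1,2,4)→(1,0,3)
g: reduced (well bottom): (1,0,3) with a≤c, −a<b≤a
reduced forms (-2, -2, -2) vs (1, 0, 3) ⇒ inequivalent

no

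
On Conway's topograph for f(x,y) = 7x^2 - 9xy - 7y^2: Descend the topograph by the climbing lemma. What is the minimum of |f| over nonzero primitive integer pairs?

descent: ρ → (-7,9,7)  [lands on river]
river: ρ → (7,5,-9)
river: ρ → (-9,13,3)
river: ρ → (3,11,-13)
river: ρ → (-13,15,1)
river: ρ → (1,15,-13)
river: ρ → (-13,11,3)
river: ρ → (3,13,-9)
river: ρ → (-9,5,7)
river: ρ → (7,9,-7)
river: ρ → (-7,5,9)
river: ρ → (9,13,-3)
river: ρ → (-3,11,13)
river: ρ → (13,15,-1)
river: ρ → (-1,15,13)
river: ρ → (13,11,-3)
river: ρ → (-3,13,9)
river: ρ → (9,5,-7)
closes: descent 1, river 18
min |a| on river = 1

1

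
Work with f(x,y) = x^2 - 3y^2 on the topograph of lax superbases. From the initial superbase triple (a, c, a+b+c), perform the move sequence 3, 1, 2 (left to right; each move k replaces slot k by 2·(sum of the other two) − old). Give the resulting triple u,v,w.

start (1,-3,-2) = (f(1,0),f(0,1),f(1,1))
replace slot 3: 2·(1+(-3)) − (-2) = -2 → (1,-3,-2)
replace slot 1: 2·((-3)+(-2)) − 1 = -11 → (-11,-3,-2)
replace slot 2: 2·((-11)+(-2)) − (-3) = -23 → (-11,-23,-2)

-11,-23,-2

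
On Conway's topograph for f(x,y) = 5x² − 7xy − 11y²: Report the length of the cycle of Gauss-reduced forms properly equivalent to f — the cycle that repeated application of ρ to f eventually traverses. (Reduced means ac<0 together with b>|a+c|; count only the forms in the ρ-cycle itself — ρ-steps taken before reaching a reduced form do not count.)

D = 269, ⌊√D⌋ = 16
descent: ρ → (-11,7,5)  [lands on river]
river: ρ → (5,13,-5)
river: ρ → (-5,7,11)
river: ρ → (11,15,-1)
river: ρ → (-1,15,11)
river: ρ → (11,7,-5)
river: ρ → (-5,13,5)
river: ρ → (5,7,-11)
river: ρ → (-11,15,1)
river: ρ → (1,15,-11)
ρ-cycle length = 10 (tail of 1 descent step not counted)

10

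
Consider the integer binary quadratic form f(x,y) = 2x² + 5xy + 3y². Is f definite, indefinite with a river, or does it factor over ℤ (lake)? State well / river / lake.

D = b²−4ac = 5² − 4·2·3 = 1
D = 1² is a perfect square ⇒ form factors over ℤ ⇒ lakes

lake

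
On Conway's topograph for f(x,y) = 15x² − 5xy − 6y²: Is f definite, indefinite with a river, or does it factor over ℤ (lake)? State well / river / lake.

D = b²−4ac = (-5)² − 4·15·(-6) = 385
D > 0 non-square ⇒ indefinite ⇒ periodic river

river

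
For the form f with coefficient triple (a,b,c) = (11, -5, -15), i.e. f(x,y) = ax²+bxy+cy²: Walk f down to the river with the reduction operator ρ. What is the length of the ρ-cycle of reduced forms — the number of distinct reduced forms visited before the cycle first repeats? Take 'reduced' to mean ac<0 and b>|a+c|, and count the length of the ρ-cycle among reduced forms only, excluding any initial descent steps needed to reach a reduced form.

D = 685, ⌊√D⌋ = 26
descent: ρ → (-15,5,11)  [lands on river]
river: ρ → (11,17,-9)
river: ρ → (-9,19,9)
river: ρ → (9,17,-11)
river: ρ → (-11,5,15)
river: ρ → (15,25,-1)
river: ρ → (-1,25,15)
river: ρ → (15,5,-11)
river: ρ → (-11,17,9)
river: ρ → (9,19,-9)
river: ρ → (-9,17,11)
river: ρ → (11,5,-15)
river: ρ → (-15,25,1)
river: ρ → (1,25,-15)
ρ-cycle length = 14 (tail of 1 descent step not counted)

14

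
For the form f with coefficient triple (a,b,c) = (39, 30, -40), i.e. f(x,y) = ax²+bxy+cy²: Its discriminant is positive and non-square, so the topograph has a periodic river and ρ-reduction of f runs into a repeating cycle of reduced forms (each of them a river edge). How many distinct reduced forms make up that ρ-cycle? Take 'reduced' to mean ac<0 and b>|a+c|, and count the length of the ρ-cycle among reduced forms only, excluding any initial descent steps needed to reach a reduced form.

D = 7140, ⌊√D⌋ = 84
river: ρ → (-40,50,29)
river: ρ → (29,66,-24)
river: ρ → (-24,78,11)
river: ρ → (11,76,-31)
river: ρ → (-31,48,39)
river: ρ → (39,30,-40)
ρ-cycle length = 6 (tail of 0 descent steps not counted)

6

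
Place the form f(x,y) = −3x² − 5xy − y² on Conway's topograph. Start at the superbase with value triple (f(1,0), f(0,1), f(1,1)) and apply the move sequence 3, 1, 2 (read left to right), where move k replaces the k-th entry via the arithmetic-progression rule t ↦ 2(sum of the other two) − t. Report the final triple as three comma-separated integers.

start (-3,-1,-9) = (f(1,0),f(0,1),f(1,1))
replace slot 3: 2·((-3)+(-1)) − (-9) = 1 → (-3,-1,1)
replace slot 1: 2·((-1)+1) − (-3) = 3 → (3,-1,1)
replace slot 2: 2·(3+1) − (-1) = 9 → (3,9,1)

3,9,1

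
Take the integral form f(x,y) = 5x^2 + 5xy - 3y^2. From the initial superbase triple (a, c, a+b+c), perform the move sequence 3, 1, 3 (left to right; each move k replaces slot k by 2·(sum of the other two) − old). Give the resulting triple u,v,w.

start (5,-3,7) = (f(1,0),f(0,1),f(1,1))
replace slot 3: 2·(5+(-3)) − 7 = -3 → (5,-3,-3)
replace slot 1: 2·((-3)+(-3)) − 5 = -17 → (-17,-3,-3)
replace slot 3: 2·((-17)+(-3)) − (-3) = -37 → (-17,-3,-37)

-17,-3,-37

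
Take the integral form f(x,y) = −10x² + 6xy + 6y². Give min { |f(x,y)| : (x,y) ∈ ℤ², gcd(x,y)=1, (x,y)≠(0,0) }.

river: ρ → (6,6,-10)
river: ρ → (-10,14,2)
river: ρ → (2,14,-10)
river: ρ → (-10,6,6)
closes: descent 0, river 4
min |a| on river = 2

2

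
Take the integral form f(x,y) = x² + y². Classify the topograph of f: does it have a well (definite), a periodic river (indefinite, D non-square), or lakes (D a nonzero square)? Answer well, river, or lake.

D = b²−4ac = 0² − 4·1·1 = -4
D < 0 ⇒ definite ⇒ every region one sign ⇒ single well

well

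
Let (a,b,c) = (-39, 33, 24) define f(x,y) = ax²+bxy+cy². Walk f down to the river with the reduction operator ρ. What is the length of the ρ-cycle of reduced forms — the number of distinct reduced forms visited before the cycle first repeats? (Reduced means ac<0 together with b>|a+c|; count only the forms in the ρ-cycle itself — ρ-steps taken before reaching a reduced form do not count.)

D = 4833, ⌊√D⌋ = 69
river: ρ → (24,63,-9)
river: ρ → (-9,63,24)
river: ρ → (24,33,-39)
river: ρ → (-39,45,18)
river: ρ → (18,63,-12)
river: ρ → (-12,57,33)
river: ρ → (33,9,-36)
river: ρ → (-36,63,6)
river: ρ → (6,69,-3)
river: ρ → (-3,69,6)
river: ρ → (6,63,-36)
river: ρ → (-36,9,33)
river: ρ → (33,57,-12)
river: ρ → (-12,63,18)
river: ρ → (18,45,-39)
river: ρ → (-39,33,24)
ρ-cycle length = 16 (tail of 0 descent steps not counted)

16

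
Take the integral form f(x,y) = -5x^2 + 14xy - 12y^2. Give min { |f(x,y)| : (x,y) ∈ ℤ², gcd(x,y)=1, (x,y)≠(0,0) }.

translate: b→-4 (≡-14 mod 10), so (5,-14,12)→(5,-4,3)
flip: (5,-4,3)→(3,4,5)
translate: b→-2 (≡4 mod 6), so (3,4,5)→(3,-2,4)
reduced (well bottom): (3,-2,4) with a≤c, −a<b≤a
well minimum |f| = |-3| = 3 (negative-definite)

3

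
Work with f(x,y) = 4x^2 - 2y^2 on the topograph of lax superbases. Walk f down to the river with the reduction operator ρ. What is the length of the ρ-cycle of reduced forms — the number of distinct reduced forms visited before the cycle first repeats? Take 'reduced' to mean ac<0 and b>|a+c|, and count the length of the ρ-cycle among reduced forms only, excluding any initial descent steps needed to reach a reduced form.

D = 32, ⌊√D⌋ = 5
descent: ρ → (-2,4,2)  [lands on river]
river: ρ → (2,4,-2)
ρ-cycle length = 2 (tail of 1 descent step not counted)

2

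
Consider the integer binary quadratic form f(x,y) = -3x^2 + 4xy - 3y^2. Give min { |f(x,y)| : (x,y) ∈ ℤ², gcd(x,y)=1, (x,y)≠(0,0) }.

translate: b→2 (≡-4 mod 6), so (3,-4,3)→(3,2,2)
flip: (3,2,2)→(2,-2,3)
translate: b→2 (≡-2 mod 4), so (2,-2,3)→(2,2,3)
reduced (well bottom): (2,2,3) with a≤c, −a<b≤a
well minimum |f| = |-2| = 2 (negative-definite)

2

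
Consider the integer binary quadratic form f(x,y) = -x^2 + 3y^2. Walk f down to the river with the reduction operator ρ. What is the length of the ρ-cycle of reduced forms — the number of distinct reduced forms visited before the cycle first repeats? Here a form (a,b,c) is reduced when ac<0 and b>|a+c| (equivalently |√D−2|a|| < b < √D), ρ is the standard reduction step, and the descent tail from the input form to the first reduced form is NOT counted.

D = 12, ⌊√D⌋ = 3
descent: ρ → (3,0,-1)
descent: ρ → (-1,2,2)  [lands on river]
river: ρ → (2,2,-1)
ρ-cycle length = 2 (tail of 2 descent steps not counted)

2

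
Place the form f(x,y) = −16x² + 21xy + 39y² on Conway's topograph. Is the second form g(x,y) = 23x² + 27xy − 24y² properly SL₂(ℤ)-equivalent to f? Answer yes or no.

D₁ = 2937, D₂ = 2937
river cycle of f (length 22): (-16, 53, 2), (2, 51, -42), (-42, 33, 11), (11, 33, -42), (-42, 51, 2), (2, 53, -16), (-16, 43, 17), (17, 25, -34), (-34, 43, 8), (8, 53, -4), … (12 more)
river cycle of g (length 30): (-24, 21, 26), (26, 31, -19), (-19, 45, 12), (12, 51, -7), (-7, 47, 26), (26, 5, -28), (-28, 51, 3), (3, 51, -28), (-28, 5, 26), (26, 47, -7), … (20 more)
cycles differ ⇒ inequivalent

no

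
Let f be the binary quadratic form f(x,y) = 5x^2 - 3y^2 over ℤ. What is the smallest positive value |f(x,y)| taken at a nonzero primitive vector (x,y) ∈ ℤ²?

descent: ρ → (-3,6,2)  [lands on river]
river: ρ → (2,6,-3)
closes: descent 1, river 2
min |a| on river = 2

2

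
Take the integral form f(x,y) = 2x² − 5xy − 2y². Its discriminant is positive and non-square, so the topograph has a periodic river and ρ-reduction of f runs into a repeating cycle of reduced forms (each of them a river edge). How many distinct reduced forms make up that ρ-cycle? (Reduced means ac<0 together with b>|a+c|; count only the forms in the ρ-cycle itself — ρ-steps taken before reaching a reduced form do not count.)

D = 41, ⌊√D⌋ = 6
descent: ρ → (-2,5,2)  [lands on river]
river: ρ → (2,3,-4)
river: ρ → (-4,5,1)
river: ρ → (1,5,-4)
river: ρ → (-4,3,2)
river: ρ → (2,5,-2)
river: ρ → (-2,3,4)
river: ρ → (4,5,-1)
river: ρ → (-1,5,4)
river: ρ → (4,3,-2)
ρ-cycle length = 10 (tail of 1 descent step not counted)

10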